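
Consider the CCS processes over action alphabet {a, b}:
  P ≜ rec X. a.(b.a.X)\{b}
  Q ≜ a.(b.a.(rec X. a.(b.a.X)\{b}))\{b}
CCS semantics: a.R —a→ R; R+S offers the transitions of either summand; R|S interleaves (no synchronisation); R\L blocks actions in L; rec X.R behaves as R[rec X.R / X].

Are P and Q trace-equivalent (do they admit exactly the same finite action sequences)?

Reachable graph of P (2 states):
  m0 = rec X. a.(b.a.X)\{b} has moves =a=> m1
  m1 = (b.a.(rec X. a.(b.a.X)\{b}))\{b} has moves deadlocked
Reachable graph of Q (2 states):
  n0 = a.(b.a.(rec X. a.(b.a.X)\{b}))\{b} has moves =a=> n1
  n1 = (b.a.(rec X. a.(b.a.X)\{b}))\{b} has moves deadlocked
Coarsest stable partition (strong bisimilarity classes):
  B0 = {m0, n0}
  B1 = {m1, n1}
m0 ∈ B0, n0 ∈ B0 → same block
Bisimilar ⇒ trace-equivalent.

YES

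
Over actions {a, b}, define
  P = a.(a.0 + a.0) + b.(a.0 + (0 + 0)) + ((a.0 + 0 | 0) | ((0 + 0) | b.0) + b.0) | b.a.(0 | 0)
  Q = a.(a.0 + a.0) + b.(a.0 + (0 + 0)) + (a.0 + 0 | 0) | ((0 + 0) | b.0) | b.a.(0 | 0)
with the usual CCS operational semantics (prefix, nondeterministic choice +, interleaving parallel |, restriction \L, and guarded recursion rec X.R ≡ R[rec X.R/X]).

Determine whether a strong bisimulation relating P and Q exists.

NO

LTS(P): 18 reachable states
  s0 = a.(a.0 + a.0) + b.(a.0 + (0 + 0)) + ((a.0 + 0 | 0) | ((0 + 0) | b.0) + b.0) | b.a.(0 | 0) :: —a→ s1, —a→ s2, —b→ s3, —b→ s4, —b→ s5, —b→ s6
  s1 = 0 | ((0 + 0) | b.0) | b.a.(0 | 0) :: —b→ s7, —b→ s8
  s2 = a.0 + a.0 :: —a→ s9
  s3 = ((a.0 + 0 | 0) | ((0 + 0) | b.0) + b.0) | a.(0 | 0) :: —a→ s10, —a→ s8, —b→ s11, —b→ s12
  s4 = (a.0 + 0 | 0) | ((0 + 0) | 0) | b.a.(0 | 0) :: —a→ s7, —b→ s11
  s5 = 0 | b.a.(0 | 0) :: —b→ s12
  s6 = a.0 + (0 + 0) :: —a→ s9
  s7 = 0 | ((0 + 0) | 0) | b.a.(0 | 0) :: —b→ s13
  s8 = 0 | ((0 + 0) | b.0) | a.(0 | 0) :: —a→ s14, —b→ s13
  s9 = 0 :: deadlocked
  s10 = ((a.0 + 0 | 0) | ((0 + 0) | b.0) + b.0) | (0 | 0) :: —a→ s14, —b→ s15, —b→ s16
  s11 = (a.0 + 0 | 0) | ((0 + 0) | 0) | a.(0 | 0) :: —a→ s13, —a→ s15
  s12 = 0 | a.(0 | 0) :: —a→ s16
  s13 = 0 | ((0 + 0) | 0) | a.(0 | 0) :: —a→ s17
  s14 = 0 | ((0 + 0) | b.0) | (0 | 0) :: —b→ s17
  s15 = (a.0 + 0 | 0) | ((0 + 0) | 0) | (0 | 0) :: —a→ s17
  s16 = 0 | (0 | 0) :: deadlocked
  s17 = 0 | ((0 + 0) | 0) | (0 | 0) :: deadlocked
LTS(Q): 15 reachable states
  t0 = a.(a.0 + a.0) + b.(a.0 + (0 + 0)) + (a.0 + 0 | 0) | ((0 + 0) | b.0) | b.a.(0 | 0) :: —a→ t1, —a→ t2, —b→ t3, —b→ t4, —b→ t5
  t1 = 0 | ((0 + 0) | b.0) | b.a.(0 | 0) :: —b→ t6, —b→ t7
  t2 = a.0 + a.0 :: —a→ t8
  t3 = (a.0 + 0 | 0) | ((0 + 0) | 0) | b.a.(0 | 0) :: —a→ t6, —b→ t9
  t4 = (a.0 + 0 | 0) | ((0 + 0) | b.0) | a.(0 | 0) :: —a→ t10, —a→ t7, —b→ t9
  t5 = a.0 + (0 + 0) :: —a→ t8
  t6 = 0 | ((0 + 0) | 0) | b.a.(0 | 0) :: —b→ t11
  t7 = 0 | ((0 + 0) | b.0) | a.(0 | 0) :: —a→ t12, —b→ t11
  t8 = 0 :: deadlocked
  t9 = (a.0 + 0 | 0) | ((0 + 0) | 0) | a.(0 | 0) :: —a→ t11, —a→ t13
  t10 = (a.0 + 0 | 0) | ((0 + 0) | b.0) | (0 | 0) :: —a→ t12, —b→ t13
  t11 = 0 | ((0 + 0) | 0) | a.(0 | 0) :: —a→ t14
  t12 = 0 | ((0 + 0) | b.0) | (0 | 0) :: —b→ t14
  t13 = (a.0 + 0 | 0) | ((0 + 0) | 0) | (0 | 0) :: —a→ t14
  t14 = 0 | ((0 + 0) | 0) | (0 | 0) :: deadlocked
Bisimilarity quotient blocks:
  B0 = {s0}
  B1 = {s5, s7, t6}
  B2 = {s12, s13, s15, s2, s6, t11, t13, t2, t5}
  B3 = {s16, s17, s9, t14, t8}
  B4 = {s1, t1}
  B5 = {s8, t10, t7}
  B6 = {s14, t12}
  B7 = {s3}
  B8 = {s11, t9}
  B9 = {s10}
  B10 = {s4, t3}
  B11 = {t0}
  B12 = {t4}
s0 ∈ B0, t0 ∈ B11 → different blocks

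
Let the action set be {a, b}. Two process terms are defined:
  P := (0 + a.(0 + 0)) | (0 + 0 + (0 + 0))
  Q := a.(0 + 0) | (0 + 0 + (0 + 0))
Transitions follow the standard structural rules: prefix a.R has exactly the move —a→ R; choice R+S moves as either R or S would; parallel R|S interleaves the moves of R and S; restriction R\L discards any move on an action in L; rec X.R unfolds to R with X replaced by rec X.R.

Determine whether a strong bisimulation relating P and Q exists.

P ~ Q

P's transition system — 2 states:
  u0 = (0 + a.(0 + 0)) | (0 + 0 + (0 + 0)) has moves -a-> u1
  u1 = (0 + 0) | (0 + 0 + (0 + 0)) has moves (no moves)
Q's transition system — 2 states:
  v0 = a.(0 + 0) | (0 + 0 + (0 + 0)) has moves -a-> v1
  v1 = (0 + 0) | (0 + 0 + (0 + 0)) has moves (no moves)
Partition-refinement fixed point:
  B0 = {u0, v0}
  B1 = {u1, v1}
u0 ∈ B0, v0 ∈ B0 → same block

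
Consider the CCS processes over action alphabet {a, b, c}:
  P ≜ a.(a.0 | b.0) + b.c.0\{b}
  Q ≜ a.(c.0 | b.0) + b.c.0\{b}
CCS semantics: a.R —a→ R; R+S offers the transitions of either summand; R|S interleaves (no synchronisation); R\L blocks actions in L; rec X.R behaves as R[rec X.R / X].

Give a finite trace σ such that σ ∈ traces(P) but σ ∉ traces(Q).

Reachable graph of P (7 states):
  m0 = a.(a.0 | b.0) + b.c.0\{b} has moves ··a··> m1, ··b··> m2
  m1 = a.0 | b.0 has moves ··a··> m3, ··b··> m4
  m2 = c.0\{b} has moves ··c··> m5
  m3 = 0 | b.0 has moves ··b··> m6
  m4 = a.0 | 0 has moves ··a··> m6
  m5 = 0\{b} has moves deadlocked
  m6 = 0 | 0 has moves deadlocked
Reachable graph of Q (7 states):
  n0 = a.(c.0 | b.0) + b.c.0\{b} has moves ··a··> n1, ··b··> n2
  n1 = c.0 | b.0 has moves ··b··> n3, ··c··> n4
  n2 = c.0\{b} has moves ··c··> n5
  n3 = c.0 | 0 has moves ··c··> n6
  n4 = 0 | b.0 has moves ··b··> n6
  n5 = 0\{b} has moves deadlocked
  n6 = 0 | 0 has moves deadlocked
Run σ = ⟨aa⟩ on P: start {m0}
  step 1 (a): {m1}
  step 2 (a): {m3}
  — P admits the full trace.
Run σ = ⟨aa⟩ on Q: start {n0}
  step 1 (a): {n1}
  step 2 (a): ∅  — Q cannot continue

aa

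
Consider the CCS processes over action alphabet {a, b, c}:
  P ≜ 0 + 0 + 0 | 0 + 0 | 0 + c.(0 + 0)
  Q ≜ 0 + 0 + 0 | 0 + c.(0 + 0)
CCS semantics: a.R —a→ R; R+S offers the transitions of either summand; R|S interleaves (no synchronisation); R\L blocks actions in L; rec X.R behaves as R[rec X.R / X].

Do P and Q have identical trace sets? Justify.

P's transition system — 2 states:
  m0 = 0 + 0 + 0 | 0 + 0 | 0 + c.(0 + 0) has moves —c→ m1
  m1 = 0 + 0 has moves ∅
Q's transition system — 2 states:
  n0 = 0 + 0 + 0 | 0 + c.(0 + 0) has moves —c→ n1
  n1 = 0 + 0 has moves ∅
Bisimilarity quotient blocks:
  B0 = {m0, n0}
  B1 = {m1, n1}
m0 ∈ B0, n0 ∈ B0 → same block
Bisimilar ⇒ trace-equivalent.

YES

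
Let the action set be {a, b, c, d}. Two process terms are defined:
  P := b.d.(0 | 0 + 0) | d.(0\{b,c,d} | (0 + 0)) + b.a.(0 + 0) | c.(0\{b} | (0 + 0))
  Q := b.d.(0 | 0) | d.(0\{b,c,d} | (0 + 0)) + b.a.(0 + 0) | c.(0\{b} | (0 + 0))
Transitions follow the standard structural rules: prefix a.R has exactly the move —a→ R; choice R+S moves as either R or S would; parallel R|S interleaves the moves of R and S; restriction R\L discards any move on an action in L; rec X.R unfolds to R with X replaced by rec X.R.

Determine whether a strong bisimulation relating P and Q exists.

YES

P's transition system — 11 states:
  u0 = b.d.(0 | 0 + 0) | d.(0\{b,c,d} | (0 + 0)) + b.a.(0 + 0) | c.(0\{b} | (0 + 0)) | --b--▸ u1, --b--▸ u2, --c--▸ u3, --d--▸ u4
  u1 = a.(0 + 0) | c.(0\{b} | (0 + 0)) | --a--▸ u5, --c--▸ u6
  u2 = d.(0 | 0 + 0) | d.(0\{b,c,d} | (0 + 0)) | --d--▸ u7, --d--▸ u8
  u3 = b.a.(0 + 0) | (0\{b} | (0 + 0)) | --b--▸ u6
  u4 = b.d.(0 | 0 + 0) | (0\{b,c,d} | (0 + 0)) | --b--▸ u8
  u5 = (0 + 0) | c.(0\{b} | (0 + 0)) | --c--▸ u9
  u6 = a.(0 + 0) | (0\{b} | (0 + 0)) | --a--▸ u9
  u7 = (0 | 0 + 0) | d.(0\{b,c,d} | (0 + 0)) | --d--▸ u10
  u8 = d.(0 | 0 + 0) | (0\{b,c,d} | (0 + 0)) | --d--▸ u10
  u9 = (0 + 0) | (0\{b} | (0 + 0)) | (no moves)
  u10 = (0 | 0 + 0) | (0\{b,c,d} | (0 + 0)) | (no moves)
Q's transition system — 11 states:
  v0 = b.d.(0 | 0) | d.(0\{b,c,d} | (0 + 0)) + b.a.(0 + 0) | c.(0\{b} | (0 + 0)) | --b--▸ v1, --b--▸ v2, --c--▸ v3, --d--▸ v4
  v1 = a.(0 + 0) | c.(0\{b} | (0 + 0)) | --a--▸ v5, --c--▸ v6
  v2 = d.(0 | 0) | d.(0\{b,c,d} | (0 + 0)) | --d--▸ v7, --d--▸ v8
  v3 = b.a.(0 + 0) | (0\{b} | (0 + 0)) | --b--▸ v6
  v4 = b.d.(0 | 0) | (0\{b,c,d} | (0 + 0)) | --b--▸ v8
  v5 = (0 + 0) | c.(0\{b} | (0 + 0)) | --c--▸ v9
  v6 = a.(0 + 0) | (0\{b} | (0 + 0)) | --a--▸ v9
  v7 = 0 | 0 | d.(0\{b,c,d} | (0 + 0)) | --d--▸ v10
  v8 = d.(0 | 0) | (0\{b,c,d} | (0 + 0)) | --d--▸ v10
  v9 = (0 + 0) | (0\{b} | (0 + 0)) | (no moves)
  v10 = 0 | 0 | (0\{b,c,d} | (0 + 0)) | (no moves)
Partition-refinement fixed point:
  B0 = {u0, v0}
  B1 = {u3, v3}
  B2 = {u6, v6}
  B3 = {u10, u9, v10, v9}
  B4 = {u4, v4}
  B5 = {u7, u8, v7, v8}
  B6 = {u2, v2}
  B7 = {u1, v1}
  B8 = {u5, v5}
u0 ∈ B0, v0 ∈ B0 → same block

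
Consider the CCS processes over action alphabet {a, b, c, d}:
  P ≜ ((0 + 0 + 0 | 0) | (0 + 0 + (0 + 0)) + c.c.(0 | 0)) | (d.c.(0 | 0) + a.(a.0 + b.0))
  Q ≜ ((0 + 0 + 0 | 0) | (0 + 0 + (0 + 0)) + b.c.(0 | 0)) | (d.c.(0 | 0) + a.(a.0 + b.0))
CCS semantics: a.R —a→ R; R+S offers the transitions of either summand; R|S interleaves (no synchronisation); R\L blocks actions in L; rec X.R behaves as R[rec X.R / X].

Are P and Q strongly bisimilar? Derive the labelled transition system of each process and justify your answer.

P ≁ Q

P's transition system — 15 states:
  m0 = ((0 + 0 + 0 | 0) | (0 + 0 + (0 + 0)) + c.c.(0 | 0)) | (d.c.(0 | 0) + a.(a.0 + b.0)) :: —a→ m1, —c→ m2, —d→ m3
  m1 = ((0 + 0 + 0 | 0) | (0 + 0 + (0 + 0)) + c.c.(0 | 0)) | (a.0 + b.0) :: —a→ m4, —b→ m4, —c→ m5
  m2 = c.(0 | 0) | (d.c.(0 | 0) + a.(a.0 + b.0)) :: —a→ m5, —c→ m6, —d→ m7
  m3 = ((0 + 0 + 0 | 0) | (0 + 0 + (0 + 0)) + c.c.(0 | 0)) | c.(0 | 0) :: —c→ m7, —c→ m8
  m4 = ((0 + 0 + 0 | 0) | (0 + 0 + (0 + 0)) + c.c.(0 | 0)) | 0 :: —c→ m9
  m5 = c.(0 | 0) | (a.0 + b.0) :: —a→ m9, —b→ m9, —c→ m10
  m6 = 0 | 0 | (d.c.(0 | 0) + a.(a.0 + b.0)) :: —a→ m10, —d→ m11
  m7 = c.(0 | 0) | c.(0 | 0) :: —c→ m11, —c→ m12
  m8 = ((0 + 0 + 0 | 0) | (0 + 0 + (0 + 0)) + c.c.(0 | 0)) | (0 | 0) :: —c→ m12
  m9 = c.(0 | 0) | 0 :: —c→ m13
  m10 = 0 | 0 | (a.0 + b.0) :: —a→ m13, —b→ m13
  m11 = 0 | 0 | c.(0 | 0) :: —c→ m14
  m12 = c.(0 | 0) | (0 | 0) :: —c→ m14
  m13 = 0 | 0 | 0 :: deadlocked
  m14 = 0 | 0 | (0 | 0) :: deadlocked
Q's transition system — 15 states:
  n0 = ((0 + 0 + 0 | 0) | (0 + 0 + (0 + 0)) + b.c.(0 | 0)) | (d.c.(0 | 0) + a.(a.0 + b.0)) :: —a→ n1, —b→ n2, —d→ n3
  n1 = ((0 + 0 + 0 | 0) | (0 + 0 + (0 + 0)) + b.c.(0 | 0)) | (a.0 + b.0) :: —a→ n4, —b→ n4, —b→ n5
  n2 = c.(0 | 0) | (d.c.(0 | 0) + a.(a.0 + b.0)) :: —a→ n5, —c→ n6, —d→ n7
  n3 = ((0 + 0 + 0 | 0) | (0 + 0 + (0 + 0)) + b.c.(0 | 0)) | c.(0 | 0) :: —b→ n7, —c→ n8
  n4 = ((0 + 0 + 0 | 0) | (0 + 0 + (0 + 0)) + b.c.(0 | 0)) | 0 :: —b→ n9
  n5 = c.(0 | 0) | (a.0 + b.0) :: —a→ n9, —b→ n9, —c→ n10
  n6 = 0 | 0 | (d.c.(0 | 0) + a.(a.0 + b.0)) :: —a→ n10, —d→ n11
  n7 = c.(0 | 0) | c.(0 | 0) :: —c→ n11, —c→ n12
  n8 = ((0 + 0 + 0 | 0) | (0 + 0 + (0 + 0)) + b.c.(0 | 0)) | (0 | 0) :: —b→ n12
  n9 = c.(0 | 0) | 0 :: —c→ n13
  n10 = 0 | 0 | (a.0 + b.0) :: —a→ n13, —b→ n13
  n11 = 0 | 0 | c.(0 | 0) :: —c→ n14
  n12 = c.(0 | 0) | (0 | 0) :: —c→ n14
  n13 = 0 | 0 | 0 :: deadlocked
  n14 = 0 | 0 | (0 | 0) :: deadlocked
Coarsest stable partition (strong bisimilarity classes):
  B0 = {m0}
  B1 = {m2, n2}
  B2 = {m6, n6}
  B3 = {m10, n10}
  B4 = {m13, m14, n13, n14}
  B5 = {m11, m12, m9, n11, n12, n9}
  B6 = {m5, n5}
  B7 = {m4, m7, m8, n7}
  B8 = {m1}
  B9 = {m3}
  B10 = {n0}
  B11 = {n1}
  B12 = {n4, n8}
  B13 = {n3}
m0 ∈ B0, n0 ∈ B10 → different blocks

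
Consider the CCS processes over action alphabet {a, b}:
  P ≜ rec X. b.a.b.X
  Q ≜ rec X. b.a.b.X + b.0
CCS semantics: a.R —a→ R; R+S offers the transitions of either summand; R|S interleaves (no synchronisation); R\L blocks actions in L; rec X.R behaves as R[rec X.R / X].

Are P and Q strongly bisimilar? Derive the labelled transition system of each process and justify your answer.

LTS(P): 3 reachable states
  p0 = rec X. b.a.b.X :: —b→ p1
  p1 = a.b.(rec X. b.a.b.X) :: —a→ p2
  p2 = b.(rec X. b.a.b.X) :: —b→ p0
LTS(Q): 4 reachable states
  q0 = rec X. b.a.b.X + b.0 :: —b→ q1, —b→ q2
  q1 = 0 :: ∅
  q2 = a.b.(rec X. b.a.b.X + b.0) :: —a→ q3
  q3 = b.(rec X. b.a.b.X + b.0) :: —b→ q0
Coarsest stable partition (strong bisimilarity classes):
  B0 = {p0}
  B1 = {p1}
  B2 = {p2}
  B3 = {q0}
  B4 = {q2}
  B5 = {q3}
  B6 = {q1}
p0 ∈ B0, q0 ∈ B3 → different blocks

not bisimilar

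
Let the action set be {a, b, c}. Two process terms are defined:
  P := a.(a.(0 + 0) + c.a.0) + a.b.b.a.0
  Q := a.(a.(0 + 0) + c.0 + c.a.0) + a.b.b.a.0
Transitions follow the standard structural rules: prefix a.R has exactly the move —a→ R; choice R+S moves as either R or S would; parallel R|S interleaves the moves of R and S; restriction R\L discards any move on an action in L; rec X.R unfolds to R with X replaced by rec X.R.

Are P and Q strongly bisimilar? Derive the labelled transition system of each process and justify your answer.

NO

P's transition system — 7 states:
  p0 = a.(a.(0 + 0) + c.a.0) + a.b.b.a.0 | —a→ p1, —a→ p2
  p1 = a.(0 + 0) + c.a.0 | —a→ p3, —c→ p4
  p2 = b.b.a.0 | —b→ p5
  p3 = 0 + 0 | ·
  p4 = a.0 | —a→ p6
  p5 = b.a.0 | —b→ p4
  p6 = 0 | ·
Q's transition system — 7 states:
  q0 = a.(a.(0 + 0) + c.0 + c.a.0) + a.b.b.a.0 | —a→ q1, —a→ q2
  q1 = a.(0 + 0) + c.0 + c.a.0 | —a→ q3, —c→ q4, —c→ q5
  q2 = b.b.a.0 | —b→ q6
  q3 = 0 + 0 | ·
  q4 = 0 | ·
  q5 = a.0 | —a→ q4
  q6 = b.a.0 | —b→ q5
Coarsest stable partition (strong bisimilarity classes):
  B0 = {p0}
  B1 = {p1}
  B2 = {p3, p6, q3, q4}
  B3 = {p4, q5}
  B4 = {p2, q2}
  B5 = {p5, q6}
  B6 = {q0}
  B7 = {q1}
p0 ∈ B0, q0 ∈ B6 → different blocks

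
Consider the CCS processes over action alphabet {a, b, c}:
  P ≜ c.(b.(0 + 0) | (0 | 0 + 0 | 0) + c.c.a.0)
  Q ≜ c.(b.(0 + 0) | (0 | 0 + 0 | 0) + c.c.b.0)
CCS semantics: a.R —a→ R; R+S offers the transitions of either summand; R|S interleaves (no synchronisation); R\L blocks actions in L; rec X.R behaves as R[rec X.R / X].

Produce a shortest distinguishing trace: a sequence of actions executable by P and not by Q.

ccca

P's transition system — 6 states:
  m0 = c.(b.(0 + 0) | (0 | 0 + 0 | 0) + c.c.a.0) ⊢ —c→ m1
  m1 = b.(0 + 0) | (0 | 0 + 0 | 0) + c.c.a.0 ⊢ —b→ m2, —c→ m3
  m2 = (0 + 0) | (0 | 0 + 0 | 0) ⊢ deadlocked
  m3 = c.a.0 ⊢ —c→ m4
  m4 = a.0 ⊢ —a→ m5
  m5 = 0 ⊢ deadlocked
Q's transition system — 6 states:
  n0 = c.(b.(0 + 0) | (0 | 0 + 0 | 0) + c.c.b.0) ⊢ —c→ n1
  n1 = b.(0 + 0) | (0 | 0 + 0 | 0) + c.c.b.0 ⊢ —b→ n2, —c→ n3
  n2 = (0 + 0) | (0 | 0 + 0 | 0) ⊢ deadlocked
  n3 = c.b.0 ⊢ —c→ n4
  n4 = b.0 ⊢ —b→ n5
  n5 = 0 ⊢ deadlocked
Trace ⟨ccca⟩ through P, begin at {m0}:
  [1] c ⇒ {m1}
  [2] c ⇒ {m3}
  [3] c ⇒ {m4}
  [4] a ⇒ {m5}
  — P admits the full trace.
Trace ⟨ccca⟩ through Q, begin at {n0}:
  [1] c ⇒ {n1}
  [2] c ⇒ {n3}
  [3] c ⇒ {n4}
  [4] a ⇒ ∅ (Q stuck)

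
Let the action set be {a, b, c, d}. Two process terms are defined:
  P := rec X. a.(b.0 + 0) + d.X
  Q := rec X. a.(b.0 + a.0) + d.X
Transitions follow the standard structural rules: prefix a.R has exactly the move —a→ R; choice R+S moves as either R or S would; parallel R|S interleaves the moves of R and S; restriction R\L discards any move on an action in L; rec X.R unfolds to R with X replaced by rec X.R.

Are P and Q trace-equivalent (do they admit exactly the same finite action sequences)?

traces(P) ≠ traces(Q) — witness ⟨aa⟩

LTS(P): 3 reachable states
  s0 = rec X. a.(b.0 + 0) + d.X → —a→ s1, —d→ s0
  s1 = b.0 + 0 → —b→ s2
  s2 = 0 → deadlocked
LTS(Q): 3 reachable states
  t0 = rec X. a.(b.0 + a.0) + d.X → —a→ t1, —d→ t0
  t1 = b.0 + a.0 → —a→ t2, —b→ t2
  t2 = 0 → deadlocked
Trace ⟨aa⟩ through Q, begin at {t0}:
  [1] a ⇒ {t1}
  [2] a ⇒ {t2}
  — Q admits the full trace.
Trace ⟨aa⟩ through P, begin at {s0}:
  [1] a ⇒ {s1}
  [2] a ⇒ no successor for P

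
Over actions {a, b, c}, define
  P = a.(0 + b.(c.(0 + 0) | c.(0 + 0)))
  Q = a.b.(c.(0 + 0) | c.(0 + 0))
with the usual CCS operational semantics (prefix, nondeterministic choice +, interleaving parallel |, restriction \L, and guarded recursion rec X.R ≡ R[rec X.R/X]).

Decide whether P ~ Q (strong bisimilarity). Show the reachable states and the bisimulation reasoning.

LTS(P): 6 reachable states
  u0 = a.(0 + b.(c.(0 + 0) | c.(0 + 0))) | =a=> u1
  u1 = 0 + b.(c.(0 + 0) | c.(0 + 0)) | =b=> u2
  u2 = c.(0 + 0) | c.(0 + 0) | =c=> u3, =c=> u4
  u3 = (0 + 0) | c.(0 + 0) | =c=> u5
  u4 = c.(0 + 0) | (0 + 0) | =c=> u5
  u5 = (0 + 0) | (0 + 0) | (no moves)
LTS(Q): 6 reachable states
  v0 = a.b.(c.(0 + 0) | c.(0 + 0)) | =a=> v1
  v1 = b.(c.(0 + 0) | c.(0 + 0)) | =b=> v2
  v2 = c.(0 + 0) | c.(0 + 0) | =c=> v3, =c=> v4
  v3 = (0 + 0) | c.(0 + 0) | =c=> v5
  v4 = c.(0 + 0) | (0 + 0) | =c=> v5
  v5 = (0 + 0) | (0 + 0) | (no moves)
Bisimilarity quotient blocks:
  B0 = {u0, v0}
  B1 = {u1, v1}
  B2 = {u2, v2}
  B3 = {u3, u4, v3, v4}
  B4 = {u5, v5}
u0 ∈ B0, v0 ∈ B0 → same block

YES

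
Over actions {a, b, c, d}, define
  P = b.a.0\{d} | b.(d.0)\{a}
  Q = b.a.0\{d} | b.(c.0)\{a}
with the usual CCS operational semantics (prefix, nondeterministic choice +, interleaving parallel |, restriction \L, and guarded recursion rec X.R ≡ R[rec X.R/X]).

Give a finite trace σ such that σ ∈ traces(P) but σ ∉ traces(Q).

LTS(P): 9 reachable states
  m0 = b.a.0\{d} | b.(d.0)\{a} :: —b→ m1, —b→ m2
  m1 = a.0\{d} | b.(d.0)\{a} :: —a→ m3, —b→ m4
  m2 = b.a.0\{d} | (d.0)\{a} :: —b→ m4, —d→ m5
  m3 = 0\{d} | b.(d.0)\{a} :: —b→ m6
  m4 = a.0\{d} | (d.0)\{a} :: —a→ m6, —d→ m7
  m5 = b.a.0\{d} | 0\{a} :: —b→ m7
  m6 = 0\{d} | (d.0)\{a} :: —d→ m8
  m7 = a.0\{d} | 0\{a} :: —a→ m8
  m8 = 0\{d} | 0\{a} :: (no moves)
LTS(Q): 9 reachable states
  n0 = b.a.0\{d} | b.(c.0)\{a} :: —b→ n1, —b→ n2
  n1 = a.0\{d} | b.(c.0)\{a} :: —a→ n3, —b→ n4
  n2 = b.a.0\{d} | (c.0)\{a} :: —b→ n4, —c→ n5
  n3 = 0\{d} | b.(c.0)\{a} :: —b→ n6
  n4 = a.0\{d} | (c.0)\{a} :: —a→ n6, —c→ n7
  n5 = b.a.0\{d} | 0\{a} :: —b→ n7
  n6 = 0\{d} | (c.0)\{a} :: —c→ n8
  n7 = a.0\{d} | 0\{a} :: —a→ n8
  n8 = 0\{d} | 0\{a} :: (no moves)
Executing bd from P (initial set {m0}):
  [1] b ⇒ {m1, m2}
  [2] d ⇒ {m5}
  — P admits the full trace.
Executing bd from Q (initial set {n0}):
  [1] b ⇒ {n1, n2}
  [2] d ⇒ no successor for Q

bd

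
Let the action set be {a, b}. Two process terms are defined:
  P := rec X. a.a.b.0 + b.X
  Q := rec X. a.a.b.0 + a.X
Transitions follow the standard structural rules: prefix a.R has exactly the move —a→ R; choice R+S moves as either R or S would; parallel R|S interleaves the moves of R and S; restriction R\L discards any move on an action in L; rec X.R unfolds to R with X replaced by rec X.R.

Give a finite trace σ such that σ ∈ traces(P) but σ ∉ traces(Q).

b

Reachable graph of P (4 states):
  s0 = rec X. a.a.b.0 + b.X has moves =a=> s1, =b=> s0
  s1 = a.b.0 has moves =a=> s2
  s2 = b.0 has moves =b=> s3
  s3 = 0 has moves ·
Reachable graph of Q (4 states):
  t0 = rec X. a.a.b.0 + a.X has moves =a=> t0, =a=> t1
  t1 = a.b.0 has moves =a=> t2
  t2 = b.0 has moves =b=> t3
  t3 = 0 has moves ·
Run σ = ⟨b⟩ on P: start {s0}
  after b @ step 1: {s0}
  ✓ P
Run σ = ⟨b⟩ on Q: start {t0}
  after b @ step 1: no successor for Q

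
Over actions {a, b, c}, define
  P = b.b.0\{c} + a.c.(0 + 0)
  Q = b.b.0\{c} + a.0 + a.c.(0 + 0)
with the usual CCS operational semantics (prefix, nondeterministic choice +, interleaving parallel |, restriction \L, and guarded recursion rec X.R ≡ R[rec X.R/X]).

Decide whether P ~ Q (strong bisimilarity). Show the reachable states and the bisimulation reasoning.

not bisimilar

LTS(P): 5 reachable states
  s0 = b.b.0\{c} + a.c.(0 + 0) → ··a··> s1, ··b··> s2
  s1 = c.(0 + 0) → ··c··> s3
  s2 = b.0\{c} → ··b··> s4
  s3 = 0 + 0 → (no moves)
  s4 = 0\{c} → (no moves)
LTS(Q): 6 reachable states
  t0 = b.b.0\{c} + a.0 + a.c.(0 + 0) → ··a··> t1, ··a··> t2, ··b··> t3
  t1 = 0 → (no moves)
  t2 = c.(0 + 0) → ··c··> t4
  t3 = b.0\{c} → ··b··> t5
  t4 = 0 + 0 → (no moves)
  t5 = 0\{c} → (no moves)
Bisimilarity quotient blocks:
  B0 = {s0}
  B1 = {s1, t2}
  B2 = {s3, s4, t1, t4, t5}
  B3 = {s2, t3}
  B4 = {t0}
s0 ∈ B0, t0 ∈ B4 → different blocks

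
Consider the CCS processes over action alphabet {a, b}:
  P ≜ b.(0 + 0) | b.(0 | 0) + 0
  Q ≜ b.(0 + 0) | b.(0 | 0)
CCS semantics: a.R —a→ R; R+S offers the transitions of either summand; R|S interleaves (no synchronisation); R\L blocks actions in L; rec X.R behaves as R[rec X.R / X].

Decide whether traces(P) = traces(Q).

Reachable graph of P (4 states):
  u0 = b.(0 + 0) | b.(0 | 0) + 0 has moves -b-> u1, -b-> u2
  u1 = (0 + 0) | b.(0 | 0) has moves -b-> u3
  u2 = b.(0 + 0) | (0 | 0) has moves -b-> u3
  u3 = (0 + 0) | (0 | 0) has moves stopped
Reachable graph of Q (4 states):
  v0 = b.(0 + 0) | b.(0 | 0) has moves -b-> v1, -b-> v2
  v1 = (0 + 0) | b.(0 | 0) has moves -b-> v3
  v2 = b.(0 + 0) | (0 | 0) has moves -b-> v3
  v3 = (0 + 0) | (0 | 0) has moves stopped
Bisimilarity quotient blocks:
  B0 = {u0, v0}
  B1 = {u1, u2, v1, v2}
  B2 = {u3, v3}
u0 ∈ B0, v0 ∈ B0 → same block
Bisimilar ⇒ trace-equivalent.

trace-equivalent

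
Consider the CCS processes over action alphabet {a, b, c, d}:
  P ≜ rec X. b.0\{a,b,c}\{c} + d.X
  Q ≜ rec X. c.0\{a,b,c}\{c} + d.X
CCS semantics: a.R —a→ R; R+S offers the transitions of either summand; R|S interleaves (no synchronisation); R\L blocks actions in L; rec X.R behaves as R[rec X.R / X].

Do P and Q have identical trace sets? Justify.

Reachable graph of P (2 states):
  m0 = rec X. b.0\{a,b,c}\{c} + d.X ⊢ =b=> m1, =d=> m0
  m1 = 0\{a,b,c}\{c} ⊢ deadlocked
Reachable graph of Q (2 states):
  n0 = rec X. c.0\{a,b,c}\{c} + d.X ⊢ =c=> n1, =d=> n0
  n1 = 0\{a,b,c}\{c} ⊢ deadlocked
Trace ⟨b⟩ through P, begin at {m0}:
  [1] b ⇒ {m1}
  P completes σ.
Trace ⟨b⟩ through Q, begin at {n0}:
  [1] b ⇒ no successor for Q

traces(P) ≠ traces(Q) — witness ⟨b⟩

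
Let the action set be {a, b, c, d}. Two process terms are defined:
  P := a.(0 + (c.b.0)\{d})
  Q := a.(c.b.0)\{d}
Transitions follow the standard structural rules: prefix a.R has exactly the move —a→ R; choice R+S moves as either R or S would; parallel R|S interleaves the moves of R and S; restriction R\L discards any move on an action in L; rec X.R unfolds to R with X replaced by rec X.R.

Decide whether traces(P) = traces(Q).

trace-equivalent

P's transition system — 4 states:
  p0 = a.(0 + (c.b.0)\{d}) ⊢ =a=> p1
  p1 = 0 + (c.b.0)\{d} ⊢ =c=> p2
  p2 = (b.0)\{d} ⊢ =b=> p3
  p3 = 0\{d} ⊢ ·
Q's transition system — 4 states:
  q0 = a.(c.b.0)\{d} ⊢ =a=> q1
  q1 = (c.b.0)\{d} ⊢ =c=> q2
  q2 = (b.0)\{d} ⊢ =b=> q3
  q3 = 0\{d} ⊢ ·
Coarsest stable partition (strong bisimilarity classes):
  B0 = {p0, q0}
  B1 = {p1, q1}
  B2 = {p2, q2}
  B3 = {p3, q3}
p0 ∈ B0, q0 ∈ B0 → same block
Bisimilar ⇒ trace-equivalent.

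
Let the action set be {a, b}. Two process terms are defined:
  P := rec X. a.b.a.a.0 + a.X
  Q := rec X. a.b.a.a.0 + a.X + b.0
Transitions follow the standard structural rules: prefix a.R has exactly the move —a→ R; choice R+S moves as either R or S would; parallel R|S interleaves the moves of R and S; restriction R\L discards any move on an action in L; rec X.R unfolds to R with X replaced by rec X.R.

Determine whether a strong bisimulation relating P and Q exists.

P's transition system — 5 states:
  s0 = rec X. a.b.a.a.0 + a.X has moves ··a··> s0, ··a··> s1
  s1 = b.a.a.0 has moves ··b··> s2
  s2 = a.a.0 has moves ··a··> s3
  s3 = a.0 has moves ··a··> s4
  s4 = 0 has moves (no moves)
Q's transition system — 5 states:
  t0 = rec X. a.b.a.a.0 + a.X + b.0 has moves ··a··> t0, ··a··> t1, ··b··> t2
  t1 = b.a.a.0 has moves ··b··> t3
  t2 = 0 has moves (no moves)
  t3 = a.a.0 has moves ··a··> t4
  t4 = a.0 has moves ··a··> t2
Coarsest stable partition (strong bisimilarity classes):
  B0 = {s0}
  B1 = {s1, t1}
  B2 = {s2, t3}
  B3 = {s3, t4}
  B4 = {s4, t2}
  B5 = {t0}
s0 ∈ B0, t0 ∈ B5 → different blocks

P ≁ Q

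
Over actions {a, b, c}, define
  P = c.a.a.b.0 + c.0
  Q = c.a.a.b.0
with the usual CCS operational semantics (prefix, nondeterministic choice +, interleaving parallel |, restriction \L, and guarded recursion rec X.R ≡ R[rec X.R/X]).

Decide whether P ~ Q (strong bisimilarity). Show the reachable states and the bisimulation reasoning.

Reachable graph of P (5 states):
  p0 = c.a.a.b.0 + c.0 :: =c=> p1, =c=> p2
  p1 = 0 :: stopped
  p2 = a.a.b.0 :: =a=> p3
  p3 = a.b.0 :: =a=> p4
  p4 = b.0 :: =b=> p1
Reachable graph of Q (5 states):
  q0 = c.a.a.b.0 :: =c=> q1
  q1 = a.a.b.0 :: =a=> q2
  q2 = a.b.0 :: =a=> q3
  q3 = b.0 :: =b=> q4
  q4 = 0 :: stopped
Bisimilarity quotient blocks:
  B0 = {p0}
  B1 = {p2, q1}
  B2 = {p3, q2}
  B3 = {p4, q3}
  B4 = {p1, q4}
  B5 = {q0}
p0 ∈ B0, q0 ∈ B5 → different blocks

P ≁ Q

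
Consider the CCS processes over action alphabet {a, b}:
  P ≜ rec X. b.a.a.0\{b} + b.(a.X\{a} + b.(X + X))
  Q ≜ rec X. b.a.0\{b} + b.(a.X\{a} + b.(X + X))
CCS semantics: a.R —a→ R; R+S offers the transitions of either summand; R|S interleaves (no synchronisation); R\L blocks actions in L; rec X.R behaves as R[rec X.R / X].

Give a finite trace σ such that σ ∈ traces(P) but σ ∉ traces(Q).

baa

LTS(P): 10 reachable states
  p0 = rec X. b.a.a.0\{b} + b.(a.X\{a} + b.(X + X)) :: ··b··> p1, ··b··> p2
  p1 = a.(rec X. b.a.a.0\{b} + b.(a.X\{a} + b.(X + X)))\{a} + b.((rec X. b.a.a.0\{b} + b.(a.X\{a} + b.(X + X))) + (rec X. b.a.a.0\{b} + b.(a.X\{a} + b.(X + X)))) :: ··a··> p3, ··b··> p4
  p2 = a.a.0\{b} :: ··a··> p5
  p3 = (rec X. b.a.a.0\{b} + b.(a.X\{a} + b.(X + X)))\{a} :: ··b··> p6, ··b··> p7
  p4 = (rec X. b.a.a.0\{b} + b.(a.X\{a} + b.(X + X))) + (rec X. b.a.a.0\{b} + b.(a.X\{a} + b.(X + X))) :: ··b··> p1, ··b··> p2
  p5 = a.0\{b} :: ··a··> p8
  p6 = (a.(rec X. b.a.a.0\{b} + b.(a.X\{a} + b.(X + X)))\{a} + b.((rec X. b.a.a.0\{b} + b.(a.X\{a} + b.(X + X))) + (rec X. b.a.a.0\{b} + b.(a.X\{a} + b.(X + X)))))\{a} :: ··b··> p9
  p7 = (a.a.0\{b})\{a} :: (no moves)
  p8 = 0\{b} :: (no moves)
  p9 = ((rec X. b.a.a.0\{b} + b.(a.X\{a} + b.(X + X))) + (rec X. b.a.a.0\{b} + b.(a.X\{a} + b.(X + X))))\{a} :: ··b··> p6, ··b··> p7
LTS(Q): 9 reachable states
  q0 = rec X. b.a.0\{b} + b.(a.X\{a} + b.(X + X)) :: ··b··> q1, ··b··> q2
  q1 = a.(rec X. b.a.0\{b} + b.(a.X\{a} + b.(X + X)))\{a} + b.((rec X. b.a.0\{b} + b.(a.X\{a} + b.(X + X))) + (rec X. b.a.0\{b} + b.(a.X\{a} + b.(X + X)))) :: ··a··> q3, ··b··> q4
  q2 = a.0\{b} :: ··a··> q5
  q3 = (rec X. b.a.0\{b} + b.(a.X\{a} + b.(X + X)))\{a} :: ··b··> q6, ··b··> q7
  q4 = (rec X. b.a.0\{b} + b.(a.X\{a} + b.(X + X))) + (rec X. b.a.0\{b} + b.(a.X\{a} + b.(X + X))) :: ··b··> q1, ··b··> q2
  q5 = 0\{b} :: (no moves)
  q6 = (a.(rec X. b.a.0\{b} + b.(a.X\{a} + b.(X + X)))\{a} + b.((rec X. b.a.0\{b} + b.(a.X\{a} + b.(X + X))) + (rec X. b.a.0\{b} + b.(a.X\{a} + b.(X + X)))))\{a} :: ··b··> q8
  q7 = (a.0\{b})\{a} :: (no moves)
  q8 = ((rec X. b.a.0\{b} + b.(a.X\{a} + b.(X + X))) + (rec X. b.a.0\{b} + b.(a.X\{a} + b.(X + X))))\{a} :: ··b··> q6, ··b··> q7
Trace ⟨baa⟩ through P, begin at {p0}:
  [1] b ⇒ {p1, p2}
  [2] a ⇒ {p3, p5}
  [3] a ⇒ {p8}
  P completes σ.
Trace ⟨baa⟩ through Q, begin at {q0}:
  [1] b ⇒ {q1, q2}
  [2] a ⇒ {q3, q5}
  [3] a ⇒ ∅  — Q cannot continue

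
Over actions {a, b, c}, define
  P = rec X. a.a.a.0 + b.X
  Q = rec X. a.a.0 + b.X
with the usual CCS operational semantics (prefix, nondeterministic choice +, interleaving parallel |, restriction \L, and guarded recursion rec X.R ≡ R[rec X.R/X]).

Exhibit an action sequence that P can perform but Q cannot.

aaa

Reachable graph of P (4 states):
  m0 = rec X. a.a.a.0 + b.X → -a-> m1, -b-> m0
  m1 = a.a.0 → -a-> m2
  m2 = a.0 → -a-> m3
  m3 = 0 → deadlocked
Reachable graph of Q (3 states):
  n0 = rec X. a.a.0 + b.X → -a-> n1, -b-> n0
  n1 = a.0 → -a-> n2
  n2 = 0 → deadlocked
Executing aaa from P (initial set {m0}):
  [1] a ⇒ {m1}
  [2] a ⇒ {m2}
  [3] a ⇒ {m3}
  ✓ P
Executing aaa from Q (initial set {n0}):
  [1] a ⇒ {n1}
  [2] a ⇒ {n2}
  [3] a ⇒ no successor for Q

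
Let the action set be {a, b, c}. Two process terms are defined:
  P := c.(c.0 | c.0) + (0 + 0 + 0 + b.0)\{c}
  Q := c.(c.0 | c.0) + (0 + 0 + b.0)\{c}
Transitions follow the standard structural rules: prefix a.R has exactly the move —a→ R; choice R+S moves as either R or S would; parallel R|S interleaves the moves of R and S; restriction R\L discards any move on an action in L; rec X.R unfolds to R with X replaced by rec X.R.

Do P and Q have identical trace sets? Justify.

traces(P) = traces(Q)

Reachable graph of P (6 states):
  m0 = c.(c.0 | c.0) + (0 + 0 + 0 + b.0)\{c} | —b→ m1, —c→ m2
  m1 = 0\{c} | ·
  m2 = c.0 | c.0 | —c→ m3, —c→ m4
  m3 = 0 | c.0 | —c→ m5
  m4 = c.0 | 0 | —c→ m5
  m5 = 0 | 0 | ·
Reachable graph of Q (6 states):
  n0 = c.(c.0 | c.0) + (0 + 0 + b.0)\{c} | —b→ n1, —c→ n2
  n1 = 0\{c} | ·
  n2 = c.0 | c.0 | —c→ n3, —c→ n4
  n3 = 0 | c.0 | —c→ n5
  n4 = c.0 | 0 | —c→ n5
  n5 = 0 | 0 | ·
Coarsest stable partition (strong bisimilarity classes):
  B0 = {m0, n0}
  B1 = {m2, n2}
  B2 = {m3, m4, n3, n4}
  B3 = {m1, m5, n1, n5}
m0 ∈ B0, n0 ∈ B0 → same block
Bisimilar ⇒ trace-equivalent.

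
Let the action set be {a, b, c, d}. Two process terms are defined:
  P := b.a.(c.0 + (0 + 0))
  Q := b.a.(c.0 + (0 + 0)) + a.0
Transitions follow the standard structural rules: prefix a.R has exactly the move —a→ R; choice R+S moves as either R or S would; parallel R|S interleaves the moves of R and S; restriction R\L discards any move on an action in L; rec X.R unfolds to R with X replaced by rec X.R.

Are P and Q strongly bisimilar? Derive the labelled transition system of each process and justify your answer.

P's transition system — 4 states:
  m0 = b.a.(c.0 + (0 + 0)) | --b--▸ m1
  m1 = a.(c.0 + (0 + 0)) | --a--▸ m2
  m2 = c.0 + (0 + 0) | --c--▸ m3
  m3 = 0 | ·
Q's transition system — 4 states:
  n0 = b.a.(c.0 + (0 + 0)) + a.0 | --a--▸ n1, --b--▸ n2
  n1 = 0 | ·
  n2 = a.(c.0 + (0 + 0)) | --a--▸ n3
  n3 = c.0 + (0 + 0) | --c--▸ n1
Partition-refinement fixed point:
  B0 = {m0}
  B1 = {m1, n2}
  B2 = {m2, n3}
  B3 = {m3, n1}
  B4 = {n0}
m0 ∈ B0, n0 ∈ B4 → different blocks

not bisimilar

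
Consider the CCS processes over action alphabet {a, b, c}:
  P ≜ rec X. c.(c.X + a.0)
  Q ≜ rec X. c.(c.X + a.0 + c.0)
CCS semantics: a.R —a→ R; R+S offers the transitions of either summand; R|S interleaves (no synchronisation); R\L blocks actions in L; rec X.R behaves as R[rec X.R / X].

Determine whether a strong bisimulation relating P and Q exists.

NO

Reachable graph of P (3 states):
  s0 = rec X. c.(c.X + a.0) ⊢ -c-> s1
  s1 = c.(rec X. c.(c.X + a.0)) + a.0 ⊢ -a-> s2, -c-> s0
  s2 = 0 ⊢ deadlocked
Reachable graph of Q (3 states):
  t0 = rec X. c.(c.X + a.0 + c.0) ⊢ -c-> t1
  t1 = c.(rec X. c.(c.X + a.0 + c.0)) + a.0 + c.0 ⊢ -a-> t2, -c-> t0, -c-> t2
  t2 = 0 ⊢ deadlocked
Bisimilarity quotient blocks:
  B0 = {s0}
  B1 = {s1}
  B2 = {s2, t2}
  B3 = {t0}
  B4 = {t1}
s0 ∈ B0, t0 ∈ B3 → different blocks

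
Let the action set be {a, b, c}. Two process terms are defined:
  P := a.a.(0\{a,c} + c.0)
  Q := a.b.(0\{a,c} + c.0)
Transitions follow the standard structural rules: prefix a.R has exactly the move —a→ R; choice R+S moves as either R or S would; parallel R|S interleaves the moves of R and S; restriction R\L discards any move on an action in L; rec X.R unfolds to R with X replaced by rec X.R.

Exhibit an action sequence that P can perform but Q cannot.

LTS(P): 4 reachable states
  s0 = a.a.(0\{a,c} + c.0) has moves --a--▸ s1
  s1 = a.(0\{a,c} + c.0) has moves --a--▸ s2
  s2 = 0\{a,c} + c.0 has moves --c--▸ s3
  s3 = 0 has moves (no moves)
LTS(Q): 4 reachable states
  t0 = a.b.(0\{a,c} + c.0) has moves --a--▸ t1
  t1 = b.(0\{a,c} + c.0) has moves --b--▸ t2
  t2 = 0\{a,c} + c.0 has moves --c--▸ t3
  t3 = 0 has moves (no moves)
Executing aa from P (initial set {s0}):
  after a @ step 1: {s1}
  after a @ step 2: {s2}
  ✓ P
Executing aa from Q (initial set {t0}):
  after a @ step 1: {t1}
  after a @ step 2: ∅  — Q cannot continue

aa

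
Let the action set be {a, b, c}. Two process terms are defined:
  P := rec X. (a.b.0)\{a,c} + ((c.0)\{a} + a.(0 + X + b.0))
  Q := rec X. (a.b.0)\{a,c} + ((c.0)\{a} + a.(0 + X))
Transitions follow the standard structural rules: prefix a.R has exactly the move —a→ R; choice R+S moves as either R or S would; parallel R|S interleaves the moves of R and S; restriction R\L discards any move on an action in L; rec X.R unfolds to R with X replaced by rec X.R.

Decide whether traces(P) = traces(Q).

traces(P) ≠ traces(Q) — witness ⟨ab⟩

Reachable graph of P (4 states):
  u0 = rec X. (a.b.0)\{a,c} + ((c.0)\{a} + a.(0 + X + b.0)) has moves -a-> u1, -c-> u2
  u1 = 0 + (rec X. (a.b.0)\{a,c} + ((c.0)\{a} + a.(0 + X + b.0))) + b.0 has moves -a-> u1, -b-> u3, -c-> u2
  u2 = 0\{a} has moves stopped
  u3 = 0 has moves stopped
Reachable graph of Q (3 states):
  v0 = rec X. (a.b.0)\{a,c} + ((c.0)\{a} + a.(0 + X)) has moves -a-> v1, -c-> v2
  v1 = 0 + (rec X. (a.b.0)\{a,c} + ((c.0)\{a} + a.(0 + X))) has moves -a-> v1, -c-> v2
  v2 = 0\{a} has moves stopped
Run σ = ⟨ab⟩ on P: start {u0}
  step 1 (a): {u1}
  step 2 (b): {u3}
  ✓ P
Run σ = ⟨ab⟩ on Q: start {v0}
  step 1 (a): {v1}
  step 2 (b): ∅ (Q stuck)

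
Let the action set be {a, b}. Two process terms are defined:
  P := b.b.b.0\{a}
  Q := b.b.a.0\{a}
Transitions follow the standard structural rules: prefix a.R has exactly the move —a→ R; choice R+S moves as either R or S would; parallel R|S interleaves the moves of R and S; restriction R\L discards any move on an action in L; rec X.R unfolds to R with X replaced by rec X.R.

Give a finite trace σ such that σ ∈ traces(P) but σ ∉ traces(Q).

LTS(P): 4 reachable states
  s0 = b.b.b.0\{a} :: =b=> s1
  s1 = b.b.0\{a} :: =b=> s2
  s2 = b.0\{a} :: =b=> s3
  s3 = 0\{a} :: deadlocked
LTS(Q): 4 reachable states
  t0 = b.b.a.0\{a} :: =b=> t1
  t1 = b.a.0\{a} :: =b=> t2
  t2 = a.0\{a} :: =a=> t3
  t3 = 0\{a} :: deadlocked
Executing bbb from P (initial set {s0}):
  [1] b ⇒ {s1}
  [2] b ⇒ {s2}
  [3] b ⇒ {s3}
  P completes σ.
Executing bbb from Q (initial set {t0}):
  [1] b ⇒ {t1}
  [2] b ⇒ {t2}
  [3] b ⇒ ∅  — Q cannot continue

bbb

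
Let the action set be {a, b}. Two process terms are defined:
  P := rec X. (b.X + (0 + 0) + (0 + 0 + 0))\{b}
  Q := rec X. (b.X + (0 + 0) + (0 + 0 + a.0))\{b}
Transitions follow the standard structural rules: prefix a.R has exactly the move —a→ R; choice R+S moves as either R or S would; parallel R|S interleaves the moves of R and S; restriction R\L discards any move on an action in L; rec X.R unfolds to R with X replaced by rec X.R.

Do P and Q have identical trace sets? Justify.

NO — witness ⟨a⟩

P's transition system — 1 states:
  p0 = rec X. (b.X + (0 + 0) + (0 + 0 + 0))\{b} | ∅
Q's transition system — 2 states:
  q0 = rec X. (b.X + (0 + 0) + (0 + 0 + a.0))\{b} | -a-> q1
  q1 = 0\{b} | ∅
Trace ⟨a⟩ through Q, begin at {q0}:
  step 1 (a): {q1}
  ✓ Q
Trace ⟨a⟩ through P, begin at {p0}:
  step 1 (a): ∅ (P stuck)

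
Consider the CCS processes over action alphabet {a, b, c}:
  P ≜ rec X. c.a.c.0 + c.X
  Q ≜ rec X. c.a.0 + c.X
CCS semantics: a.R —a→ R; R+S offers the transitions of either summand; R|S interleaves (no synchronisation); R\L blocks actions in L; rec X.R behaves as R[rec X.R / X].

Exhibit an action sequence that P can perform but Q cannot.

LTS(P): 4 reachable states
  m0 = rec X. c.a.c.0 + c.X → -c-> m0, -c-> m1
  m1 = a.c.0 → -a-> m2
  m2 = c.0 → -c-> m3
  m3 = 0 → (no moves)
LTS(Q): 3 reachable states
  n0 = rec X. c.a.0 + c.X → -c-> n0, -c-> n1
  n1 = a.0 → -a-> n2
  n2 = 0 → (no moves)
Trace ⟨cac⟩ through P, begin at {m0}:
  after c @ step 1: {m0, m1}
  after a @ step 2: {m2}
  after c @ step 3: {m3}
  P completes σ.
Trace ⟨cac⟩ through Q, begin at {n0}:
  after c @ step 1: {n0, n1}
  after a @ step 2: {n2}
  after c @ step 3: no successor for Q

cac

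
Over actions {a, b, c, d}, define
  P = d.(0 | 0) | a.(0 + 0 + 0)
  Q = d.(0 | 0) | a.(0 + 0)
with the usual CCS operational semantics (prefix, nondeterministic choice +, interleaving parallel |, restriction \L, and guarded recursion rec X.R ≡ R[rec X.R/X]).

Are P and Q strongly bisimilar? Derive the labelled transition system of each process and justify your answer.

Reachable graph of P (4 states):
  s0 = d.(0 | 0) | a.(0 + 0 + 0) has moves =a=> s1, =d=> s2
  s1 = d.(0 | 0) | (0 + 0 + 0) has moves =d=> s3
  s2 = 0 | 0 | a.(0 + 0 + 0) has moves =a=> s3
  s3 = 0 | 0 | (0 + 0 + 0) has moves stopped
Reachable graph of Q (4 states):
  t0 = d.(0 | 0) | a.(0 + 0) has moves =a=> t1, =d=> t2
  t1 = d.(0 | 0) | (0 + 0) has moves =d=> t3
  t2 = 0 | 0 | a.(0 + 0) has moves =a=> t3
  t3 = 0 | 0 | (0 + 0) has moves stopped
Bisimilarity quotient blocks:
  B0 = {s0, t0}
  B1 = {s1, t1}
  B2 = {s3, t3}
  B3 = {s2, t2}
s0 ∈ B0, t0 ∈ B0 → same block

bisimilar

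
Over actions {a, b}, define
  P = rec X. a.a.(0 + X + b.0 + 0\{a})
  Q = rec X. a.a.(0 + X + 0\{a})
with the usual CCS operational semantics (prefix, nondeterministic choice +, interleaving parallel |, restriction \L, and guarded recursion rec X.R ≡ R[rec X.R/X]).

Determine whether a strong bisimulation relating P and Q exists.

NO

LTS(P): 4 reachable states
  m0 = rec X. a.a.(0 + X + b.0 + 0\{a}) :: ··a··> m1
  m1 = a.(0 + (rec X. a.a.(0 + X + b.0 + 0\{a})) + b.0 + 0\{a}) :: ··a··> m2
  m2 = 0 + (rec X. a.a.(0 + X + b.0 + 0\{a})) + b.0 + 0\{a} :: ··a··> m1, ··b··> m3
  m3 = 0 :: deadlocked
LTS(Q): 3 reachable states
  n0 = rec X. a.a.(0 + X + 0\{a}) :: ··a··> n1
  n1 = a.(0 + (rec X. a.a.(0 + X + 0\{a})) + 0\{a}) :: ··a··> n2
  n2 = 0 + (rec X. a.a.(0 + X + 0\{a})) + 0\{a} :: ··a··> n1
Partition-refinement fixed point:
  B0 = {m0}
  B1 = {m1}
  B2 = {m2}
  B3 = {m3}
  B4 = {n0, n1, n2}
m0 ∈ B0, n0 ∈ B4 → different blocks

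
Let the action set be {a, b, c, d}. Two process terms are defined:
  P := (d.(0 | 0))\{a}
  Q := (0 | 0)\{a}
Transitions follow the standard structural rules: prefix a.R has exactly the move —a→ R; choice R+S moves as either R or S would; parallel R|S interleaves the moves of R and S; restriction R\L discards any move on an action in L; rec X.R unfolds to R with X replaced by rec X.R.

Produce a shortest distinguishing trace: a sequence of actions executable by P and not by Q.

d

Reachable graph of P (2 states):
  m0 = (d.(0 | 0))\{a} :: ··d··> m1
  m1 = (0 | 0)\{a} :: stopped
Reachable graph of Q (1 states):
  n0 = (0 | 0)\{a} :: stopped
Run σ = ⟨d⟩ on P: start {m0}
  step 1 (d): {m1}
  ✓ P
Run σ = ⟨d⟩ on Q: start {n0}
  step 1 (d): ∅  — Q cannot continue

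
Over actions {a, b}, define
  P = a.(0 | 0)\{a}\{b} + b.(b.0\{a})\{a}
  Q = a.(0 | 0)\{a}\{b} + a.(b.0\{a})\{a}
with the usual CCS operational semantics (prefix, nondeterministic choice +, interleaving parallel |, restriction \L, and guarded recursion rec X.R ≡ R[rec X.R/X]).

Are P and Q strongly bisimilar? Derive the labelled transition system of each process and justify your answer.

not bisimilar

LTS(P): 4 reachable states
  s0 = a.(0 | 0)\{a}\{b} + b.(b.0\{a})\{a} | —a→ s1, —b→ s2
  s1 = (0 | 0)\{a}\{b} | ·
  s2 = (b.0\{a})\{a} | —b→ s3
  s3 = 0\{a}\{a} | ·
LTS(Q): 4 reachable states
  t0 = a.(0 | 0)\{a}\{b} + a.(b.0\{a})\{a} | —a→ t1, —a→ t2
  t1 = (0 | 0)\{a}\{b} | ·
  t2 = (b.0\{a})\{a} | —b→ t3
  t3 = 0\{a}\{a} | ·
Coarsest stable partition (strong bisimilarity classes):
  B0 = {s0}
  B1 = {s1, s3, t1, t3}
  B2 = {s2, t2}
  B3 = {t0}
s0 ∈ B0, t0 ∈ B3 → different blocks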